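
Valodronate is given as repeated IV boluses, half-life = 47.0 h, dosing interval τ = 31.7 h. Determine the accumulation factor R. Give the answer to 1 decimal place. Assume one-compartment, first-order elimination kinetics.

k = ln2 / t½ = 0.693147 / 47.0 = 0.01475 h⁻¹
e^(−kτ) = e^(−0.01475 × 31.7) = 0.6265
Accumulation ratio R = 1 / (1 − e^(−kτ)) = 1 / (1 − 0.6265) = 2.677

2.7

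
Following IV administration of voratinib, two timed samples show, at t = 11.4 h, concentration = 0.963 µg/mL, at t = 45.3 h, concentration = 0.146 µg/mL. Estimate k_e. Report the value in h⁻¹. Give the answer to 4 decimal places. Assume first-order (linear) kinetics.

k = ln(C₁/C₂) / (t₂ − t₁) = ln(0.963/0.146) / (45.3 − 11.4)
  = 1.886 / 33.90 = 0.05563 h⁻¹

0.0556 h⁻¹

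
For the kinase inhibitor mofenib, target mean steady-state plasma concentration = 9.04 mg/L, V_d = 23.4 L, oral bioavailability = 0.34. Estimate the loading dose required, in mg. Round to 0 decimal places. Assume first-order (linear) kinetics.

LD = Css × Vd / F = 9.04 × 23.4 / 0.34 = 622.2 mg

622 mg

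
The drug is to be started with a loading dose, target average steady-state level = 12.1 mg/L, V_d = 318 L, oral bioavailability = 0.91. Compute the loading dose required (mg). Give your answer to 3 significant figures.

4230 mg

LD = Css × Vd / F = 12.1 × 318 / 0.91 = 4228 mg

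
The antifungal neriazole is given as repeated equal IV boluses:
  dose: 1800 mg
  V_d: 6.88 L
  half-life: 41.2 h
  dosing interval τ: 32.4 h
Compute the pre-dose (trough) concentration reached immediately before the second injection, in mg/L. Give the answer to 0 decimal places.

152 mg/L

C₀ per dose = Dose / Vd = 1800 / 6.88 = 261.6 mg/L
k = ln2 / t½ = 0.693147 / 41.2 = 0.01682 h⁻¹
Fraction remaining after one interval: r = e^(−kτ) = e^(−0.01682 × 32.4) = 0.5799
Before dose 2, 1 dose has been given (aged 1τ).
C_trough = C₀ × r = 261.6 × 0.5799 = 151.7 mg/L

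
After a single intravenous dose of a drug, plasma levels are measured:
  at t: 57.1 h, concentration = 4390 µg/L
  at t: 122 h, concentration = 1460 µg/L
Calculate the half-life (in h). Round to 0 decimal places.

k = ln(C₁/C₂) / (t₂ − t₁) = ln(4390/1460) / (122 − 57.1)
  = 1.101 / 64.90 = 0.01696 h⁻¹
t½ = ln2 / k = 0.693147 / 0.01696 = 40.87 h

41 h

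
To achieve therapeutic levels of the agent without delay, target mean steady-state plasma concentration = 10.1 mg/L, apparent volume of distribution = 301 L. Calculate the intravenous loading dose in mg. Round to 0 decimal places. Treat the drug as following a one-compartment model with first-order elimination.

3040 mg

LD = Css × Vd = 10.1 × 301 = 3040 mg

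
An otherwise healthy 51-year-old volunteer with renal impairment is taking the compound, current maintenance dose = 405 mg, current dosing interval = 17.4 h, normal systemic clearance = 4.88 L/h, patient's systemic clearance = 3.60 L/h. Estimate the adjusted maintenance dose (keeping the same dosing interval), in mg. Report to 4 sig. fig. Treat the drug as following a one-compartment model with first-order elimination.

To keep the same average steady-state level, dosing rate must scale with clearance.
CL ratio = 3.60 / 4.88 = 0.7377
New dose (same interval) = 405 × 0.7377 = 298.8 mg

298.8 mg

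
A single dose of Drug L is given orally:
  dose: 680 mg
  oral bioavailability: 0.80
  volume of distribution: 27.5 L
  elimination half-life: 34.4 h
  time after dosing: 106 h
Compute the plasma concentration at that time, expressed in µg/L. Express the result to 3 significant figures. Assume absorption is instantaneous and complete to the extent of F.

Amount reaching circulation = F × Dose = 0.80 × 680.0 = 544.0 mg
C₀ = F·Dose / Vd = 544.0 / 27.5 = 19.78 mg/L
k = ln2 / t½ = 0.693147 / 34.4 = 0.02015 h⁻¹
C = C₀ · e^(−k·t) = 19.78 × e^(−0.02015 × 106)
  = 19.78 × 0.1181 = 2.336 mg/L
Convert: 2.336 mg/L × 1000 = 2336 µg/L

2340 µg/L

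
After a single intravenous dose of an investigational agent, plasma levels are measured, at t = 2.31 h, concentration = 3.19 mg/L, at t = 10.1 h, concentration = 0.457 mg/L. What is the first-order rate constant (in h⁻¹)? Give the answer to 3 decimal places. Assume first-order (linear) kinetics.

k = ln(C₁/C₂) / (t₂ − t₁) = ln(3.19/0.457) / (10.1 − 2.31)
  = 1.943 / 7.790 = 0.2494 h⁻¹

0.249 h⁻¹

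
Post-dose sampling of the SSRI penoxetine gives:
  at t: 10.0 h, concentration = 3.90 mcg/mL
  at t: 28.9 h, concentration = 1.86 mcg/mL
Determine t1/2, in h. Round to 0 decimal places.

18 h

k = ln(C₁/C₂) / (t₂ − t₁) = ln(3.90/1.86) / (28.9 − 10.0)
  = 0.7404 / 18.90 = 0.03917 h⁻¹
t½ = ln2 / k = 0.693147 / 0.03917 = 17.70 h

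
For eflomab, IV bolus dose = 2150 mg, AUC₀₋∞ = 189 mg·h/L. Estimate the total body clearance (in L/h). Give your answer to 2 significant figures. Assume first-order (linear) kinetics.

11 L/h

CL = Dose / AUC = 2150 / 189 = 11.38 L/h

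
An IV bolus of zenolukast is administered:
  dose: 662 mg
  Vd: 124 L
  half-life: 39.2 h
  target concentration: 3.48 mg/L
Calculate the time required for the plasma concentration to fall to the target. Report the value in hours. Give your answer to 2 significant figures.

C₀ = Dose / Vd = 662.0 / 124 = 5.339 mg/L
k = ln2 / t½ = 0.693147 / 39.2 = 0.01768 h⁻¹
t = ln(C₀ / C) / k = ln(5.339 / 3.48) / 0.01768
  = ln(1.534) / 0.01768 = 0.4279 / 0.01768 = 24.20 h

24 h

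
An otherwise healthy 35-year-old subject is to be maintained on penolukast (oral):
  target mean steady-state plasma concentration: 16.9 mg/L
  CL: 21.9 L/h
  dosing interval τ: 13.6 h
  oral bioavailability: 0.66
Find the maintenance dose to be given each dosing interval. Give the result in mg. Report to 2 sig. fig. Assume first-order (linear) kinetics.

At steady state, F × (Dose/τ) = Css × CL.
Dose = Css × CL × τ / F = 16.9 × 21.90 × 13.6 / 0.66 = 7627 mg

7600 mg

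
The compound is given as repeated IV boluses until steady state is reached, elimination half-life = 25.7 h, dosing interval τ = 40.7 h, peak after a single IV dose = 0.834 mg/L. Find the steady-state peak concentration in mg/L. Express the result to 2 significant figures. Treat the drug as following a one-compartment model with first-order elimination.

k = ln2 / t½ = 0.693147 / 25.7 = 0.02697 h⁻¹
e^(−kτ) = e^(−0.02697 × 40.7) = 0.3336
Accumulation ratio R = 1 / (1 − e^(−kτ)) = 1 / (1 − 0.3336) = 1.501
Steady-state peak = C₀ × R = 0.834 × 1.501 = 1.252 mg/L

1.3 mg/L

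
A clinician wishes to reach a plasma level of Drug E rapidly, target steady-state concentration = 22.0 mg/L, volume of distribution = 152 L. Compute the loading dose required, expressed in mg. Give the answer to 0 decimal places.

LD = Css × Vd = 22.0 × 152 = 3344 mg

3344 mg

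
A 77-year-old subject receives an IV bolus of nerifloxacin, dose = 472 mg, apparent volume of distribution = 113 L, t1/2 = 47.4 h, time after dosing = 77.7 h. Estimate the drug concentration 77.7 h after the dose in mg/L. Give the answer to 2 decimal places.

C₀ = Dose / Vd = 472.0 / 113 = 4.177 mg/L
k = ln2 / t½ = 0.693147 / 47.4 = 0.01462 h⁻¹
C = C₀ · e^(−k·t) = 4.177 × e^(−0.01462 × 77.7)
  = 4.177 × 0.3211 = 1.341 mg/L

1.34 mg/L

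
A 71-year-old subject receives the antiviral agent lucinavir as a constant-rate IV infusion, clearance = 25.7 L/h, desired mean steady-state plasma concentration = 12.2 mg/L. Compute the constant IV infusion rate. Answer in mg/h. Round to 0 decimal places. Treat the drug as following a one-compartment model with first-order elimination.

At steady state, infusion rate R₀ = Css × CL = 12.2 × 25.70 = 313.5 mg/h

314 mg/h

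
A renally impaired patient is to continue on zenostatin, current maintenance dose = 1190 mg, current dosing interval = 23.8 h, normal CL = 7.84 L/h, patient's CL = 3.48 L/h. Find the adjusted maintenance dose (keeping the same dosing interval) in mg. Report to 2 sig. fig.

530 mg

To keep the same average steady-state level, dosing rate must scale with clearance.
CL ratio = 3.48 / 7.84 = 0.4439
New dose (same interval) = 1190 × 0.4439 = 528.2 mg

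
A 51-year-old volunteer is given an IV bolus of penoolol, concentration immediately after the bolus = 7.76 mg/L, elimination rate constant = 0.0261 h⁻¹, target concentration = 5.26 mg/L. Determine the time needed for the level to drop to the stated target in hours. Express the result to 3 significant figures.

t = ln(C₀ / C) / k = ln(7.760 / 5.26) / 0.02610
  = ln(1.475) / 0.02610 = 0.3887 / 0.02610 = 14.89 h

14.9 h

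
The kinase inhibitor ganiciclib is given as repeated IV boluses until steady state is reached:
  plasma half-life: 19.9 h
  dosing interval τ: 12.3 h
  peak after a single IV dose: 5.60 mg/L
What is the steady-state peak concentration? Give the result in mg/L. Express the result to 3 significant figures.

16.1 mg/L

k = ln2 / t½ = 0.693147 / 19.9 = 0.03483 h⁻¹
e^(−kτ) = e^(−0.03483 × 12.3) = 0.6515
Accumulation ratio R = 1 / (1 − e^(−kτ)) = 1 / (1 − 0.6515) = 2.869
Steady-state peak = C₀ × R = 5.60 × 2.869 = 16.07 mg/L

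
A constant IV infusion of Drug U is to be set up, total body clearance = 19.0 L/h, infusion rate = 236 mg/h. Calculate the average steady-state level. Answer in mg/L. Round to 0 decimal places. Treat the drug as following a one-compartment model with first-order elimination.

12 mg/L

At steady state Css = R₀ / CL = 236 / 19.00 = 12.42 mg/L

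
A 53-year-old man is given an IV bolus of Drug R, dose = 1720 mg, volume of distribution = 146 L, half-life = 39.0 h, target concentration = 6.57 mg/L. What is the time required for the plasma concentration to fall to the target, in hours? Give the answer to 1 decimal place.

32.9 h

C₀ = Dose / Vd = 1720 / 146 = 11.78 mg/L
k = ln2 / t½ = 0.693147 / 39.0 = 0.01777 h⁻¹
t = ln(C₀ / C) / k = ln(11.78 / 6.57) / 0.01777
  = ln(1.793) / 0.01777 = 0.5839 / 0.01777 = 32.86 h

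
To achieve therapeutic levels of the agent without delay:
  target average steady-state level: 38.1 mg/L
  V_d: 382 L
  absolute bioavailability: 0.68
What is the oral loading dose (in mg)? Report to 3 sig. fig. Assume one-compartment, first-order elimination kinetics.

LD = Css × Vd / F = 38.1 × 382 / 0.68 = 21400 mg

21400 mg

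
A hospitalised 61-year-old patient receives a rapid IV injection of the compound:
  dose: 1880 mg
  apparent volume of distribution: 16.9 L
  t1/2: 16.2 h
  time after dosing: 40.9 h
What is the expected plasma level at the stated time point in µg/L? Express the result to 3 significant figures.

19300 µg/L

C₀ = Dose / Vd = 1880 / 16.9 = 111.2 mg/L
k = ln2 / t½ = 0.693147 / 16.2 = 0.04279 h⁻¹
C = C₀ · e^(−k·t) = 111.2 × e^(−0.04279 × 40.9)
  = 111.2 × 0.1738 = 19.33 mg/L
Convert: 19.33 mg/L × 1000 = 19330 µg/L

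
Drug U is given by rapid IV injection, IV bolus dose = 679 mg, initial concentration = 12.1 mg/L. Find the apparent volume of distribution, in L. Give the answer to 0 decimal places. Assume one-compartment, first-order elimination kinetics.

56 L

Vd = Dose / C₀ = 679.0 / 12.1 = 56.12 L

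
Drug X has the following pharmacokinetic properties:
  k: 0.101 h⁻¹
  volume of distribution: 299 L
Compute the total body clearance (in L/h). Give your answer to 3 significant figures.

CL = k × Vd = 0.101 × 299 = 30.20 L/h

30.2 L/h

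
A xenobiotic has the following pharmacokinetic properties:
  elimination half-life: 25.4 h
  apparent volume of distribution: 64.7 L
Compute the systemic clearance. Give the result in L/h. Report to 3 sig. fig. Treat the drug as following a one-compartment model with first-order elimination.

1.77 L/h

k = ln2 / t½ = 0.693147 / 25.4 = 0.02729 h⁻¹
CL = k × Vd = 0.02729 × 64.7 = 1.766 L/h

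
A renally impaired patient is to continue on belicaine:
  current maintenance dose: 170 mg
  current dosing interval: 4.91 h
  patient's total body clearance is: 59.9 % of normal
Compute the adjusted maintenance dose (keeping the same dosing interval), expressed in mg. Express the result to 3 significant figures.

To keep the same average steady-state level, dosing rate must scale with clearance.
CL ratio = 59.9 / 100 = 0.5990
New dose (same interval) = 170 × 0.5990 = 101.8 mg

102 mg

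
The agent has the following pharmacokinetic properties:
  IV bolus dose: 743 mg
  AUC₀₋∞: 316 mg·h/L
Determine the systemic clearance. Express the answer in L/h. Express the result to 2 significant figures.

2.4 L/h

CL = Dose / AUC = 743 / 316 = 2.351 L/h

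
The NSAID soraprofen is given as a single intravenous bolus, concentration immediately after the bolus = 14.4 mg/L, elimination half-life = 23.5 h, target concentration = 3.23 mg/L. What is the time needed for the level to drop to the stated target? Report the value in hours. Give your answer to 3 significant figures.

50.7 h

k = ln2 / t½ = 0.693147 / 23.5 = 0.02950 h⁻¹
t = ln(C₀ / C) / k = ln(14.40 / 3.23) / 0.02950
  = ln(4.458) / 0.02950 = 1.495 / 0.02950 = 50.68 h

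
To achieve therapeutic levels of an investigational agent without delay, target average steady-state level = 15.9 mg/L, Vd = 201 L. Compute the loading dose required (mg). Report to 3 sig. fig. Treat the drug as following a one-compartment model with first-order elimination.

3200 mg

LD = Css × Vd = 15.9 × 201 = 3196 mg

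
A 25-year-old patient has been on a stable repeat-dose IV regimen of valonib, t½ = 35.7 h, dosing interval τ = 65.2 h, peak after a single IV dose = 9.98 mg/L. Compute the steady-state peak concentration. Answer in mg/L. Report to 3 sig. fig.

13.9 mg/L

k = ln2 / t½ = 0.693147 / 35.7 = 0.01942 h⁻¹
e^(−kτ) = e^(−0.01942 × 65.2) = 0.2819
Accumulation ratio R = 1 / (1 − e^(−kτ)) = 1 / (1 − 0.2819) = 1.393
Steady-state peak = C₀ × R = 9.98 × 1.393 = 13.90 mg/L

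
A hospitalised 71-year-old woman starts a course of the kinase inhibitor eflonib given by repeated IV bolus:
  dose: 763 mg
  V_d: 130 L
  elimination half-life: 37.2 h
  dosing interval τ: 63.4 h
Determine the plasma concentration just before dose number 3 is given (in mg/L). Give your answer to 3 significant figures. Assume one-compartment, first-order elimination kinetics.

2.35 mg/L

C₀ per dose = Dose / Vd = 763 / 130 = 5.869 mg/L
k = ln2 / t½ = 0.693147 / 37.2 = 0.01863 h⁻¹
Fraction remaining after one interval: r = e^(−kτ) = e^(−0.01863 × 63.4) = 0.3069
Before dose 3, 2 doses have been given (aged 1τ, 2τ).
C_trough = C₀ × (r + r²) = 5.869 × (0.3069 + 0.09419) = 2.354 mg/L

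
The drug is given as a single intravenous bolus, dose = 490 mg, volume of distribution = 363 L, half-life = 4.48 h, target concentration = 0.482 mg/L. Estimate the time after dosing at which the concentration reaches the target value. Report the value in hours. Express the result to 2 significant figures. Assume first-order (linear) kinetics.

C₀ = Dose / Vd = 490.0 / 363 = 1.350 mg/L
k = ln2 / t½ = 0.693147 / 4.48 = 0.1547 h⁻¹
t = ln(C₀ / C) / k = ln(1.350 / 0.482) / 0.1547
  = ln(2.801) / 0.1547 = 1.030 / 0.1547 = 6.658 h

6.7 h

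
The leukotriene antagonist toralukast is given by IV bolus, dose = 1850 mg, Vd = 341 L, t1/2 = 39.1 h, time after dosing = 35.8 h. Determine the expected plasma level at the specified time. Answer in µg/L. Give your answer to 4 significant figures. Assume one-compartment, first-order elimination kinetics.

C₀ = Dose / Vd = 1850 / 341 = 5.425 mg/L
k = ln2 / t½ = 0.693147 / 39.1 = 0.01773 h⁻¹
C = C₀ · e^(−k·t) = 5.425 × e^(−0.01773 × 35.8)
  = 5.425 × 0.5301 = 2.876 mg/L
Convert: 2.876 mg/L × 1000 = 2876 µg/L

2876 µg/L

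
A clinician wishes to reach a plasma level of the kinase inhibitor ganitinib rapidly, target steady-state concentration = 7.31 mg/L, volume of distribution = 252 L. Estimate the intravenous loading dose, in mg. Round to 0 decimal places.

1842 mg

LD = Css × Vd = 7.31 × 252 = 1842 mg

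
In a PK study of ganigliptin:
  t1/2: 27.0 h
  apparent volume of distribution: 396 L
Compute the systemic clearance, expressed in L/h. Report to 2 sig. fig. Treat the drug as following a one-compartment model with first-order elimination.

k = ln2 / t½ = 0.693147 / 27.0 = 0.02567 h⁻¹
CL = k × Vd = 0.02567 × 396 = 10.17 L/h

10 L/h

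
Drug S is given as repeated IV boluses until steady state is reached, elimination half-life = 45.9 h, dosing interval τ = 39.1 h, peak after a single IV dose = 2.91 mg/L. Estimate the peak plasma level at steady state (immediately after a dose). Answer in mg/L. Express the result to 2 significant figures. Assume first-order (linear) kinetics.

6.5 mg/L

k = ln2 / t½ = 0.693147 / 45.9 = 0.01510 h⁻¹
e^(−kτ) = e^(−0.01510 × 39.1) = 0.5541
Accumulation ratio R = 1 / (1 − e^(−kτ)) = 1 / (1 − 0.5541) = 2.243
Steady-state peak = C₀ × R = 2.91 × 2.243 = 6.527 mg/L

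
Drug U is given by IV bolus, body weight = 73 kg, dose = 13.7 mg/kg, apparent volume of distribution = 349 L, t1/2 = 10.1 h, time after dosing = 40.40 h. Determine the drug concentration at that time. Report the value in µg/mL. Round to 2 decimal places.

0.18 µg/mL

Total dose = 13.7 × 73 = 1000 mg
C₀ = Dose / Vd = 1000 / 349 = 2.865 mg/L
k = ln2 / t½ = 0.693147 / 10.1 = 0.06863 h⁻¹
t / t½ = 40.40 / 10.1 = 4 half-lives
C = C₀ × (1/2)^4 = 2.865 × 0.06250 = 0.1791 mg/L
(0.1791 mg/L = 0.1791 µg/mL)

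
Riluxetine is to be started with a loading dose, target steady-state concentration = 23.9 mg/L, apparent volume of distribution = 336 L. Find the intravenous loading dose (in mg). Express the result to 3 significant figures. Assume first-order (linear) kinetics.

8030 mg

LD = Css × Vd = 23.9 × 336 = 8030 mg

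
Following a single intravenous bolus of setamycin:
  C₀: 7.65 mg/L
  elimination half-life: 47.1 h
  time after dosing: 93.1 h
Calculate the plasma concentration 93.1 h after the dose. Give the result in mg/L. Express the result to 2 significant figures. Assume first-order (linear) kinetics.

1.9 mg/L

k = ln2 / t½ = 0.693147 / 47.1 = 0.01472 h⁻¹
C = C₀ · e^(−k·t) = 7.650 × e^(−0.01472 × 93.1)
  = 7.650 × 0.2540 = 1.943 mg/L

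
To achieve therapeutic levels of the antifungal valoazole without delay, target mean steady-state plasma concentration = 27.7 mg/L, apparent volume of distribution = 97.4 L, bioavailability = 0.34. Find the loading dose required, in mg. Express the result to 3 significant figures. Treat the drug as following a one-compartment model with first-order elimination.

7940 mg

LD = Css × Vd / F = 27.7 × 97.4 / 0.34 = 7935 mg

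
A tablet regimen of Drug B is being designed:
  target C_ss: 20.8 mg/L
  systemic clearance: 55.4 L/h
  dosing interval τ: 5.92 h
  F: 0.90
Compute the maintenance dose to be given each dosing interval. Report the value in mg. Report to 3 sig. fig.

At steady state, F × (Dose/τ) = Css × CL.
Dose = Css × CL × τ / F = 20.8 × 55.40 × 5.92 / 0.90 = 7580 mg

7580 mg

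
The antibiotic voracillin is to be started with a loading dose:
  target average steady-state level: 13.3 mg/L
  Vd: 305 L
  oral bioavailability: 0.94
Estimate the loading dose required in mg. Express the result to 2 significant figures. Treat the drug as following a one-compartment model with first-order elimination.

4300 mg

LD = Css × Vd / F = 13.3 × 305 / 0.94 = 4315 mg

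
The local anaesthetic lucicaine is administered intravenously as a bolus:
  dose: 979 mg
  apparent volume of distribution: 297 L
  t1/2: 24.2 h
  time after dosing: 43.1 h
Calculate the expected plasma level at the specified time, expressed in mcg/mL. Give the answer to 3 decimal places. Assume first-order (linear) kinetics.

0.959 mcg/mL

C₀ = Dose / Vd = 979.0 / 297 = 3.296 mg/L
k = ln2 / t½ = 0.693147 / 24.2 = 0.02864 h⁻¹
C = C₀ · e^(−k·t) = 3.296 × e^(−0.02864 × 43.1)
  = 3.296 × 0.2910 = 0.9591 mg/L
(0.9591 mg/L = 0.9591 mcg/mL)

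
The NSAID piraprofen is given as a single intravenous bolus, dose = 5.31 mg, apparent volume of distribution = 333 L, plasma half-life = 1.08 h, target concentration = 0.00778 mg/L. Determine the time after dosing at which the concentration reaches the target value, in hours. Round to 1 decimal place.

C₀ = Dose / Vd = 5.310 / 333 = 0.01595 mg/L
k = ln2 / t½ = 0.693147 / 1.08 = 0.6418 h⁻¹
t = ln(C₀ / C) / k = ln(0.01595 / 0.00778) / 0.6418
  = ln(2.050) / 0.6418 = 0.7178 / 0.6418 = 1.118 h

1.1 h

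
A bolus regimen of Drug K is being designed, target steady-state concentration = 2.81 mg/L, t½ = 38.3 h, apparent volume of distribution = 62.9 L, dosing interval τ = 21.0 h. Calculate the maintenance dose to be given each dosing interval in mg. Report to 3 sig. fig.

k = ln2 / t½ = 0.693147 / 38.3 = 0.01810 h⁻¹
CL = k × Vd = 0.01810 × 62.9 = 1.138 L/h
At steady state, Dose/τ = Css × CL.
Dose = Css × CL × τ = 2.81 × 1.138 × 21.0 = 67.15 mg

67.2 mg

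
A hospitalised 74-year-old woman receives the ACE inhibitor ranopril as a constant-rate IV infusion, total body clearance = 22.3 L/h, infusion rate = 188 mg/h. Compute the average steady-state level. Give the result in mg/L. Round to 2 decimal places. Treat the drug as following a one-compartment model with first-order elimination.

At steady state Css = R₀ / CL = 188 / 22.30 = 8.430 mg/L

8.43 mg/L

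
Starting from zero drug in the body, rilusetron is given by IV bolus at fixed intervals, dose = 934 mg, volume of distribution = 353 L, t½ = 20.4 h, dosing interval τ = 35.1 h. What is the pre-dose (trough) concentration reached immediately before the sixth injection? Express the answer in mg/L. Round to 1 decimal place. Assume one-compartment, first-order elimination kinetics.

1.1 mg/L

C₀ per dose = Dose / Vd = 934 / 353 = 2.646 mg/L
k = ln2 / t½ = 0.693147 / 20.4 = 0.03398 h⁻¹
Fraction remaining after one interval: r = e^(−kτ) = e^(−0.03398 × 35.1) = 0.3034
Before dose 6, 5 doses have been given (aged 1τ, 2τ, 3τ, 4τ, 5τ).
C_trough = C₀ × (r + r² + … + r^5) = C₀ × r(1−r^5)/(1−r)
        = 2.646 × 0.3034 × (1 − 0.002571) / (1 − 0.3034) = 1.149 mg/L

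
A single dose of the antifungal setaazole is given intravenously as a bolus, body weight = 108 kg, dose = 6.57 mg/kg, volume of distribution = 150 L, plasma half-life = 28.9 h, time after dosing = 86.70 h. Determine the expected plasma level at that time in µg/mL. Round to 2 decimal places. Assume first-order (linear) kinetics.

Total dose = 6.57 × 108 = 709.6 mg
C₀ = Dose / Vd = 709.6 / 150 = 4.731 mg/L
k = ln2 / t½ = 0.693147 / 28.9 = 0.02398 h⁻¹
t / t½ = 86.70 / 28.9 = 3 half-lives
C = C₀ × (1/2)^3 = 4.731 × 0.1250 = 0.5914 mg/L
(0.5914 mg/L = 0.5914 µg/mL)

0.59 µg/mL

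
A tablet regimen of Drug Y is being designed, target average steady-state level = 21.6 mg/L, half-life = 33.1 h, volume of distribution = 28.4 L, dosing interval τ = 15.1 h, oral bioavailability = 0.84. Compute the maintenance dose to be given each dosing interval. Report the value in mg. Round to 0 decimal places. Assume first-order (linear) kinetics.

k = ln2 / t½ = 0.693147 / 33.1 = 0.02094 h⁻¹
CL = k × Vd = 0.02094 × 28.4 = 0.5947 L/h
At steady state, F × (Dose/τ) = Css × CL.
Dose = Css × CL × τ / F = 21.6 × 0.5947 × 15.1 / 0.84 = 230.9 mg

231 mg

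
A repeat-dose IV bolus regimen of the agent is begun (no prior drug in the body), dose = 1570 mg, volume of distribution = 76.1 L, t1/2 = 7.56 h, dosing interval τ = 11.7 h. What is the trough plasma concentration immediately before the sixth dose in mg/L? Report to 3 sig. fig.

C₀ per dose = Dose / Vd = 1570 / 76.1 = 20.63 mg/L
k = ln2 / t½ = 0.693147 / 7.56 = 0.09169 h⁻¹
Fraction remaining after one interval: r = e^(−kτ) = e^(−0.09169 × 11.7) = 0.3421
Before dose 6, 5 doses have been given (aged 1τ, 2τ, 3τ, 4τ, 5τ).
C_trough = C₀ × (r + r² + … + r^5) = C₀ × r(1−r^5)/(1−r)
        = 20.63 × 0.3421 × (1 − 0.004686) / (1 − 0.3421) = 10.68 mg/L

10.7 mg/L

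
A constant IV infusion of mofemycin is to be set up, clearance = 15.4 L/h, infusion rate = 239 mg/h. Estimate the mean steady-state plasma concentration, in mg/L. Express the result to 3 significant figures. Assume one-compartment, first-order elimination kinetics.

15.5 mg/L

At steady state Css = R₀ / CL = 239 / 15.40 = 15.52 mg/L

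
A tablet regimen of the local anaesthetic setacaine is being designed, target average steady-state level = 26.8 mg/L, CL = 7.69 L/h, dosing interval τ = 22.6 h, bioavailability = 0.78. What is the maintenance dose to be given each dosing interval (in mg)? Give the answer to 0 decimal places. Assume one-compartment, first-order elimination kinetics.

At steady state, F × (Dose/τ) = Css × CL.
Dose = Css × CL × τ / F = 26.8 × 7.690 × 22.6 / 0.78 = 5971 mg

5971 mg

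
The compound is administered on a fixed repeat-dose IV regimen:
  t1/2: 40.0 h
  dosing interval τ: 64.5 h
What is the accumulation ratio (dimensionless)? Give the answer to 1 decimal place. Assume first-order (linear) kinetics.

k = ln2 / t½ = 0.693147 / 40.0 = 0.01733 h⁻¹
e^(−kτ) = e^(−0.01733 × 64.5) = 0.3270
Accumulation ratio R = 1 / (1 − e^(−kτ)) = 1 / (1 − 0.3270) = 1.486

1.5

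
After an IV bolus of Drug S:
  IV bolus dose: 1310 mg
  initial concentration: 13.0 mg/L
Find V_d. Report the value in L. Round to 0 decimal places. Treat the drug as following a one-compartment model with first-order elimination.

Vd = Dose / C₀ = 1310 / 13.0 = 100.8 L

101 L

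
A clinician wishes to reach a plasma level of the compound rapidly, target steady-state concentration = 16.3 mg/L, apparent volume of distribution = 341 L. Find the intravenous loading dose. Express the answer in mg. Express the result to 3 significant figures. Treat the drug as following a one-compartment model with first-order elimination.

5560 mg

LD = Css × Vd = 16.3 × 341 = 5558 mg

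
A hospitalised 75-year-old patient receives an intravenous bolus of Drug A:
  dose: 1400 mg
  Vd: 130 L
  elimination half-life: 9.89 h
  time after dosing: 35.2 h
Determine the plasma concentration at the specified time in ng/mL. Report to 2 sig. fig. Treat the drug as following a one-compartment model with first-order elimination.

C₀ = Dose / Vd = 1400 / 130 = 10.77 mg/L
k = ln2 / t½ = 0.693147 / 9.89 = 0.07009 h⁻¹
C = C₀ · e^(−k·t) = 10.77 × e^(−0.07009 × 35.2)
  = 10.77 × 0.08482 = 0.9135 mg/L
Convert: 0.9135 mg/L × 1000 = 913.5 ng/mL

910 ng/mL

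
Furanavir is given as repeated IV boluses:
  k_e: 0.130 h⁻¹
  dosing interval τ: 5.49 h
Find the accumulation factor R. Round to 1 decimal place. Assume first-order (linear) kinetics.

2.0

e^(−kτ) = e^(−0.1300 × 5.49) = 0.4898
Accumulation ratio R = 1 / (1 − e^(−kτ)) = 1 / (1 − 0.4898) = 1.960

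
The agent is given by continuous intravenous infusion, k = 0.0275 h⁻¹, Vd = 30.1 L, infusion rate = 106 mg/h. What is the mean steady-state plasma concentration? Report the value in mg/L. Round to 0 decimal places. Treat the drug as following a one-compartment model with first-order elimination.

CL = k × Vd = 0.02750 × 30.1 = 0.8278 L/h
At steady state Css = R₀ / CL = 106 / 0.8278 = 128.1 mg/L

128 mg/L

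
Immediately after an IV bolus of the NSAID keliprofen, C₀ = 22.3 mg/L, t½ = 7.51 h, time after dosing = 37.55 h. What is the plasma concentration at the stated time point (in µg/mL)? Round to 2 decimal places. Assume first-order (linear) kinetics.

0.70 µg/mL

k = ln2 / t½ = 0.693147 / 7.51 = 0.09230 h⁻¹
t / t½ = 37.55 / 7.51 = 5 half-lives
C = C₀ × (1/2)^5 = 22.30 × 0.03125 = 0.6969 mg/L
(0.6969 mg/L = 0.6969 µg/mL)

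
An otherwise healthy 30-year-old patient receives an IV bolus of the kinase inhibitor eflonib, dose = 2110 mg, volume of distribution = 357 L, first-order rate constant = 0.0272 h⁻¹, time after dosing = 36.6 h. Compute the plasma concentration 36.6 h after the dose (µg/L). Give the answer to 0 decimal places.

C₀ = Dose / Vd = 2110 / 357 = 5.910 mg/L
C = C₀ · e^(−k·t) = 5.910 × e^(−0.02720 × 36.6)
  = 5.910 × 0.3695 = 2.184 mg/L
Convert: 2.184 mg/L × 1000 = 2184 µg/L

2184 µg/L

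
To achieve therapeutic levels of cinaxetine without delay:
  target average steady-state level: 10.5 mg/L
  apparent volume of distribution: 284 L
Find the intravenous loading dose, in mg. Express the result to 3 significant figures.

LD = Css × Vd = 10.5 × 284 = 2982 mg

2980 mg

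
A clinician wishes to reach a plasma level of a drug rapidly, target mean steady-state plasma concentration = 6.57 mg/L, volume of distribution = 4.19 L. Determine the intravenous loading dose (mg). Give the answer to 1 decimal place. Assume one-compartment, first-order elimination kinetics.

27.5 mg

LD = Css × Vd = 6.57 × 4.19 = 27.53 mg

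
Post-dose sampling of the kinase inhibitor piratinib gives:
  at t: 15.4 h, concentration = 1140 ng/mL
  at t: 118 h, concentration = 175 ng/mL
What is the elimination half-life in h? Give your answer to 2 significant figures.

k = ln(C₁/C₂) / (t₂ − t₁) = ln(1140/175) / (118 − 15.4)
  = 1.874 / 102.6 = 0.01827 h⁻¹
t½ = ln2 / k = 0.693147 / 0.01827 = 37.94 h

38 h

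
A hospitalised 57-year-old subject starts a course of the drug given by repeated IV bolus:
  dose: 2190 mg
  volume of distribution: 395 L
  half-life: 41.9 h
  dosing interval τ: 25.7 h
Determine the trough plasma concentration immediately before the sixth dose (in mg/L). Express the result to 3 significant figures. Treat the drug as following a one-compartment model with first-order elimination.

C₀ per dose = Dose / Vd = 2190 / 395 = 5.544 mg/L
k = ln2 / t½ = 0.693147 / 41.9 = 0.01654 h⁻¹
Fraction remaining after one interval: r = e^(−kτ) = e^(−0.01654 × 25.7) = 0.6537
Before dose 6, 5 doses have been given (aged 1τ, 2τ, 3τ, 4τ, 5τ).
C_trough = C₀ × (r + r² + … + r^5) = C₀ × r(1−r^5)/(1−r)
        = 5.544 × 0.6537 × (1 − 0.1194) / (1 − 0.6537) = 9.216 mg/L

9.22 mg/L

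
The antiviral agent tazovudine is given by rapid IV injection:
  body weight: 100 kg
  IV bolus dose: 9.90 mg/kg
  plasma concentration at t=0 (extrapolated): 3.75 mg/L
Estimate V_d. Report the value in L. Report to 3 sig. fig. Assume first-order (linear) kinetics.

Dose = 9.90 × 100 = 990.0 mg
Vd = Dose / C₀ = 990.0 / 3.75 = 264.0 L

264 L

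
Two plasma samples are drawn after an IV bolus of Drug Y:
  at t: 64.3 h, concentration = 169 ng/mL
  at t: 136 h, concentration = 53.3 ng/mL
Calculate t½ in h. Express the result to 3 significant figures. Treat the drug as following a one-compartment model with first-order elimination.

43.1 h

k = ln(C₁/C₂) / (t₂ − t₁) = ln(169/53.3) / (136 − 64.3)
  = 1.154 / 71.70 = 0.01609 h⁻¹
t½ = ln2 / k = 0.693147 / 0.01609 = 43.08 h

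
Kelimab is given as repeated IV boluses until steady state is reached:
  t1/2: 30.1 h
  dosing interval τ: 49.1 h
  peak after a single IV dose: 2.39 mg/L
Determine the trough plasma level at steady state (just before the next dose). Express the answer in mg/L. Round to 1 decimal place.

1.1 mg/L

k = ln2 / t½ = 0.693147 / 30.1 = 0.02303 h⁻¹
e^(−kτ) = e^(−0.02303 × 49.1) = 0.3228
Accumulation ratio R = 1 / (1 − e^(−kτ)) = 1 / (1 − 0.3228) = 1.477
Steady-state trough = C₀ × R × e^(−kτ) = 2.39 × 1.477 × 0.3228 = 1.139 mg/L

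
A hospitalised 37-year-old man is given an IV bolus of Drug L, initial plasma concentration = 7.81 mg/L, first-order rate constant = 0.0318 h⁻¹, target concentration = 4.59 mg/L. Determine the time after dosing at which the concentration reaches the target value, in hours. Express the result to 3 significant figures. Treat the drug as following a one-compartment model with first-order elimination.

t = ln(C₀ / C) / k = ln(7.810 / 4.59) / 0.03180
  = ln(1.702) / 0.03180 = 0.5318 / 0.03180 = 16.72 h

16.7 h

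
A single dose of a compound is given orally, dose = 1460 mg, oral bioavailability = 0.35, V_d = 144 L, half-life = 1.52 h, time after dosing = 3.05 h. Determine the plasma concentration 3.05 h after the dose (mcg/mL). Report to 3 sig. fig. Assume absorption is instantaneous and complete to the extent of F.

Amount reaching circulation = F × Dose = 0.35 × 1460 = 511.0 mg
C₀ = F·Dose / Vd = 511.0 / 144 = 3.549 mg/L
k = ln2 / t½ = 0.693147 / 1.52 = 0.4560 h⁻¹
C = C₀ · e^(−k·t) = 3.549 × e^(−0.4560 × 3.05)
  = 3.549 × 0.2489 = 0.8833 mg/L
(0.8833 mg/L = 0.8833 mcg/mL)

0.883 mcg/mL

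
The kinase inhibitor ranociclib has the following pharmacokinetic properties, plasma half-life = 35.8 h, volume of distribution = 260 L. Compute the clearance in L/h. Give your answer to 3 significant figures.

k = ln2 / t½ = 0.693147 / 35.8 = 0.01936 h⁻¹
CL = k × Vd = 0.01936 × 260 = 5.034 L/h

5.03 L/h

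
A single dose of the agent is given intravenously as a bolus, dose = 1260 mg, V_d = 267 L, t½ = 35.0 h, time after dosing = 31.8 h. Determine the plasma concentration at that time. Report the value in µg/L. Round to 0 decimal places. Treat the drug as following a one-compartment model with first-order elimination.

C₀ = Dose / Vd = 1260 / 267 = 4.719 mg/L
k = ln2 / t½ = 0.693147 / 35.0 = 0.01980 h⁻¹
C = C₀ · e^(−k·t) = 4.719 × e^(−0.01980 × 31.8)
  = 4.719 × 0.5328 = 2.514 mg/L
Convert: 2.514 mg/L × 1000 = 2514 µg/L

2514 µg/L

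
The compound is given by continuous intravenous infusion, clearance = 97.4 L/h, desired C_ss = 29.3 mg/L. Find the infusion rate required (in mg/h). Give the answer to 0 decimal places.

At steady state, infusion rate R₀ = Css × CL = 29.3 × 97.40 = 2854 mg/h

2854 mg/h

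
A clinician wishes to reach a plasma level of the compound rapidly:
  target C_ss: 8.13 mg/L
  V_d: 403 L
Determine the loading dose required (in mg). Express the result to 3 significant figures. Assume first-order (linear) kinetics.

3280 mg

LD = Css × Vd = 8.13 × 403 = 3276 mg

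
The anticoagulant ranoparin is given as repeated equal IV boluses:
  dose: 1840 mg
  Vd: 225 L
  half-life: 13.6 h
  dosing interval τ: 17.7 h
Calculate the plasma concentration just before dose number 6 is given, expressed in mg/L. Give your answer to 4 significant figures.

C₀ per dose = Dose / Vd = 1840 / 225 = 8.178 mg/L
k = ln2 / t½ = 0.693147 / 13.6 = 0.05097 h⁻¹
Fraction remaining after one interval: r = e^(−kτ) = e^(−0.05097 × 17.7) = 0.4057
Before dose 6, 5 doses have been given (aged 1τ, 2τ, 3τ, 4τ, 5τ).
C_trough = C₀ × (r + r² + … + r^5) = C₀ × r(1−r^5)/(1−r)
        = 8.178 × 0.4057 × (1 − 0.01099) / (1 − 0.4057) = 5.521 mg/L

5.521 mg/L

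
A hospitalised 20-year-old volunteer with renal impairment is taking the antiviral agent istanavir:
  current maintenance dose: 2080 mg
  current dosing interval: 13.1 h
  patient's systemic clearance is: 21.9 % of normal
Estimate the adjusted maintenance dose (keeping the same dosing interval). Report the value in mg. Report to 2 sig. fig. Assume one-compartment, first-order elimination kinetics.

To keep the same average steady-state level, dosing rate must scale with clearance.
CL ratio = 21.9 / 100 = 0.2190
New dose (same interval) = 2080 × 0.2190 = 455.5 mg

460 mg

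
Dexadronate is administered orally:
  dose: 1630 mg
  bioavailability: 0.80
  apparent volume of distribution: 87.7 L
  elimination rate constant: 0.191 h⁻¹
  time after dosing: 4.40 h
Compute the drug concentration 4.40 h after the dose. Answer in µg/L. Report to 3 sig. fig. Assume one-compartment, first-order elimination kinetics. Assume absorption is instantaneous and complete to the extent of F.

6420 µg/L

Amount reaching circulation = F × Dose = 0.80 × 1630 = 1304 mg
C₀ = F·Dose / Vd = 1304 / 87.7 = 14.87 mg/L
C = C₀ · e^(−k·t) = 14.87 × e^(−0.1910 × 4.40)
  = 14.87 × 0.4315 = 6.416 mg/L
Convert: 6.416 mg/L × 1000 = 6416 µg/L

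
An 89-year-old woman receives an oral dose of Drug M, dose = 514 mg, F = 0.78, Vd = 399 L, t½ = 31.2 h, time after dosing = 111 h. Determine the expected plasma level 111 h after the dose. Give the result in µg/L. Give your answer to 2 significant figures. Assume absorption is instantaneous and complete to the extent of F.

Amount reaching circulation = F × Dose = 0.78 × 514.0 = 400.9 mg
C₀ = F·Dose / Vd = 400.9 / 399 = 1.005 mg/L
k = ln2 / t½ = 0.693147 / 31.2 = 0.02222 h⁻¹
C = C₀ · e^(−k·t) = 1.005 × e^(−0.02222 × 111)
  = 1.005 × 0.08489 = 0.08531 mg/L
Convert: 0.08531 mg/L × 1000 = 85.31 µg/L

85 µg/L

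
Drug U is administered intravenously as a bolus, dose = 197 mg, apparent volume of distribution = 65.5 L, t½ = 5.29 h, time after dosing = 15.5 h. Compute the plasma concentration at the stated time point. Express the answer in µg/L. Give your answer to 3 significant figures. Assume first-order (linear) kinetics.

C₀ = Dose / Vd = 197.0 / 65.5 = 3.008 mg/L
k = ln2 / t½ = 0.693147 / 5.29 = 0.1310 h⁻¹
C = C₀ · e^(−k·t) = 3.008 × e^(−0.1310 × 15.5)
  = 3.008 × 0.1313 = 0.3950 mg/L
Convert: 0.3950 mg/L × 1000 = 395.0 µg/L

395 µg/L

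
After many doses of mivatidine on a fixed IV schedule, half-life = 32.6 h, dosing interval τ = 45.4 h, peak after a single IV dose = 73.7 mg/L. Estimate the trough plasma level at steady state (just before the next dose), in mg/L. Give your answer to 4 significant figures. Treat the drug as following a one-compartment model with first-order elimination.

45.34 mg/L

k = ln2 / t½ = 0.693147 / 32.6 = 0.02126 h⁻¹
e^(−kτ) = e^(−0.02126 × 45.4) = 0.3809
Accumulation ratio R = 1 / (1 − e^(−kτ)) = 1 / (1 − 0.3809) = 1.615
Steady-state trough = C₀ × R × e^(−kτ) = 73.7 × 1.615 × 0.3809 = 45.34 mg/L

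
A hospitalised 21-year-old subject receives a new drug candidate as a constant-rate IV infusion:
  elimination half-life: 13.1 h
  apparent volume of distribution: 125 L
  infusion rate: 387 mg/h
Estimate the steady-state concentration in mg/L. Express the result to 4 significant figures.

58.51 mg/L

k = ln2 / t½ = 0.693147 / 13.1 = 0.05291 h⁻¹
CL = k × Vd = 0.05291 × 125 = 6.614 L/h
At steady state Css = R₀ / CL = 387 / 6.614 = 58.51 mg/L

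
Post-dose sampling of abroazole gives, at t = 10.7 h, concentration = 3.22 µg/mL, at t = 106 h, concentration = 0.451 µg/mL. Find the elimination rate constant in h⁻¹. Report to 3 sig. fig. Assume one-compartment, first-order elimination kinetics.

k = ln(C₁/C₂) / (t₂ − t₁) = ln(3.22/0.451) / (106 − 10.7)
  = 1.966 / 95.30 = 0.02063 h⁻¹

0.0206 h⁻¹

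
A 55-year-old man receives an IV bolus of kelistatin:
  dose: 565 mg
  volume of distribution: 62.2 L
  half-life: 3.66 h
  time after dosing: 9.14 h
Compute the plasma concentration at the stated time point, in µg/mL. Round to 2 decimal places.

1.61 µg/mL

C₀ = Dose / Vd = 565.0 / 62.2 = 9.084 mg/L
k = ln2 / t½ = 0.693147 / 3.66 = 0.1894 h⁻¹
C = C₀ · e^(−k·t) = 9.084 × e^(−0.1894 × 9.14)
  = 9.084 × 0.1771 = 1.609 mg/L
(1.609 mg/L = 1.609 µg/mL)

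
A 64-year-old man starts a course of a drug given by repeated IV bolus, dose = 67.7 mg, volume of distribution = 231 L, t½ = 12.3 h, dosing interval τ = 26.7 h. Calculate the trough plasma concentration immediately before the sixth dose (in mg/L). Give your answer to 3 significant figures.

C₀ per dose = Dose / Vd = 67.7 / 231 = 0.2931 mg/L
k = ln2 / t½ = 0.693147 / 12.3 = 0.05635 h⁻¹
Fraction remaining after one interval: r = e^(−kτ) = e^(−0.05635 × 26.7) = 0.2221
Before dose 6, 5 doses have been given (aged 1τ, 2τ, 3τ, 4τ, 5τ).
C_trough = C₀ × (r + r² + … + r^5) = C₀ × r(1−r^5)/(1−r)
        = 0.2931 × 0.2221 × (1 − 0.0005404) / (1 − 0.2221) = 0.08364 mg/L

0.0836 mg/L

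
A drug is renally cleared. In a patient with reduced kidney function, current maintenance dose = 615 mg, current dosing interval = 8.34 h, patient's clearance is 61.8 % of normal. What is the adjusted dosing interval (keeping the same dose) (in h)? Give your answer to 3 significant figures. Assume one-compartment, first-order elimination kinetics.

To keep the same average steady-state level, dosing rate must scale with clearance.
CL ratio = 61.8 / 100 = 0.6180
New interval (same dose) = 8.34 / 0.6180 = 13.50 h

13.5 h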